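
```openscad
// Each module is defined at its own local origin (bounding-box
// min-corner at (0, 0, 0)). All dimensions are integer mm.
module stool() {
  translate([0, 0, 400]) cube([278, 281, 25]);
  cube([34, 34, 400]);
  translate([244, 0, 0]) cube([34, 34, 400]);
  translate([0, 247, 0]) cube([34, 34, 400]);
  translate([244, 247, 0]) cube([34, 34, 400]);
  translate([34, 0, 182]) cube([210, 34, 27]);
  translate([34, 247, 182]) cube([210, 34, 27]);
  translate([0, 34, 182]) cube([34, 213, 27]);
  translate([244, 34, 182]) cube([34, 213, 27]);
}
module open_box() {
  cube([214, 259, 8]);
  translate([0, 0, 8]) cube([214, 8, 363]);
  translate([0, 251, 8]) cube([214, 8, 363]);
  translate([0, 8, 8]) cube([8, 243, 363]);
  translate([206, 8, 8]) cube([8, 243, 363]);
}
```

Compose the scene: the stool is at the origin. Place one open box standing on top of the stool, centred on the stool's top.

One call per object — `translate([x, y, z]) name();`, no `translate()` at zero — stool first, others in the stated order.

stool();
translate([32, 11, 425]) open_box();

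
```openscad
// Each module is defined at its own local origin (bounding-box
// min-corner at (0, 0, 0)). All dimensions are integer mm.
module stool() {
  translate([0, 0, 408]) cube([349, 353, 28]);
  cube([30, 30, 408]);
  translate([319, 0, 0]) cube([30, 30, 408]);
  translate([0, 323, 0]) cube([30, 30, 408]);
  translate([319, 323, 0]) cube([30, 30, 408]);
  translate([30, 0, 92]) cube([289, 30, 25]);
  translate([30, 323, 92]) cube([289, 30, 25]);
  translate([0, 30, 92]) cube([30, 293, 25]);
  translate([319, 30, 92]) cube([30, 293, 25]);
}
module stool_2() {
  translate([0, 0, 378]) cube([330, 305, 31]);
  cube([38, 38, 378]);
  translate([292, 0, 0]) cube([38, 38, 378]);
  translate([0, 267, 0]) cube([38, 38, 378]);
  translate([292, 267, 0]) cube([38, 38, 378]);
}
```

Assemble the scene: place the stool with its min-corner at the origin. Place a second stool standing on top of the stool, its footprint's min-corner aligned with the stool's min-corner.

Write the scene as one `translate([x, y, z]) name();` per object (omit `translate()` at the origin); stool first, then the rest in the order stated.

stool();
translate([0, 0, 436]) stool_2();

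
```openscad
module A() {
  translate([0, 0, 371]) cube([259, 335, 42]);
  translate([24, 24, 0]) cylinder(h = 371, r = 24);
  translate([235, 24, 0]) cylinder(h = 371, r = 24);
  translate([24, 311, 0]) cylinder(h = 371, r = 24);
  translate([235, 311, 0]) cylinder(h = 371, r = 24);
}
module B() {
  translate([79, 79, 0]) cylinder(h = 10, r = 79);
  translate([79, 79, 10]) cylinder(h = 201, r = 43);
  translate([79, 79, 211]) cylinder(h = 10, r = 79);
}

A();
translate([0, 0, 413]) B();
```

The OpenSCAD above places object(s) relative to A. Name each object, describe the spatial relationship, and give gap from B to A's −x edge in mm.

A is a stool. B is a spool. The spool is on top of the stool. The gap from the spool to the stool's −x edge is 0 mm.

The spool's min-x is at 0; the stool's min-x is 0; gap = 0 mm.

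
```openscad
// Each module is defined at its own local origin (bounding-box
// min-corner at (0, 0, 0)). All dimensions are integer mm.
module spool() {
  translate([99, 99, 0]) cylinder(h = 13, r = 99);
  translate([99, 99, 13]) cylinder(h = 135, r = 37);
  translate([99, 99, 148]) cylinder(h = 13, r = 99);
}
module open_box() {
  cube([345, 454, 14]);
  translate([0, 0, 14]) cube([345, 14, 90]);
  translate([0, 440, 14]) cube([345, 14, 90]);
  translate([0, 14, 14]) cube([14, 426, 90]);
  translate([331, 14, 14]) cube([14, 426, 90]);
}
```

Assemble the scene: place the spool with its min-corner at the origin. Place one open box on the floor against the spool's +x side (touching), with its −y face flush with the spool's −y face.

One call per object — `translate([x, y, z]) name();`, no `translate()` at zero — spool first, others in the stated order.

spool();
translate([198, 0, 0]) open_box();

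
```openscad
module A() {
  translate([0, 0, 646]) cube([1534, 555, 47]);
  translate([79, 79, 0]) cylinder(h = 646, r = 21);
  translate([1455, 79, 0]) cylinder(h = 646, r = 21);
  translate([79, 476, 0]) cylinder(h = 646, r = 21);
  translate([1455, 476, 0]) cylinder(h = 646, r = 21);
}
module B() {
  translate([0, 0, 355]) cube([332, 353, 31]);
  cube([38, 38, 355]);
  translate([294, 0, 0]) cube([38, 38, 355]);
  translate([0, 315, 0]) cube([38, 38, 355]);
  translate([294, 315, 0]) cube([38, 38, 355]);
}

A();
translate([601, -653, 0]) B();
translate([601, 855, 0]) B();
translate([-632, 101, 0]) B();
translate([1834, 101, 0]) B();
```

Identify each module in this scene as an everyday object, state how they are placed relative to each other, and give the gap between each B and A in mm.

Each stool's nearest face is 300 mm from the table's bounding box.

A is a table. B is a stool. Four stools sit around the table at the −y, +y, −x, +x sides. The gap between each stool and the table is 300 mm.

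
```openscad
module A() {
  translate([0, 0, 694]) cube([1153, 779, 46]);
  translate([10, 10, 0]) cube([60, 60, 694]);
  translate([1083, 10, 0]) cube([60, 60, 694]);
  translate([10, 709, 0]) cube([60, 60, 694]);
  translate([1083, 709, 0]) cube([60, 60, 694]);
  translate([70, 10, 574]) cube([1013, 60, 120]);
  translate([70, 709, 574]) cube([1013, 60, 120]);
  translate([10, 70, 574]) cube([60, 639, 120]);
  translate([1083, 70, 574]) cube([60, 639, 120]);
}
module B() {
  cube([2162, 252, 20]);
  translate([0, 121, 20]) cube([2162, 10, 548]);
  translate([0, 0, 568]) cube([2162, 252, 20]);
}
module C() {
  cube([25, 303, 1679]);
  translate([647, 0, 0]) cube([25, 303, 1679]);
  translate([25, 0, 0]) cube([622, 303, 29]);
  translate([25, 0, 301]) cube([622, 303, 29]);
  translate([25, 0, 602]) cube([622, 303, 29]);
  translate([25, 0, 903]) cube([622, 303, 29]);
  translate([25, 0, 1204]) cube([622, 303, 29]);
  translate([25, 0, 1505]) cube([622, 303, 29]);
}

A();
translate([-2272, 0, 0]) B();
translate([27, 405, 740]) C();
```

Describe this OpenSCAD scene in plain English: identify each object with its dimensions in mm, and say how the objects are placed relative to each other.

A is a table: top 1153 mm (x) × 779 mm (y), 46 mm thick, upper face at z = 740 mm, on four 60×60 mm square legs, each inset 10 mm from the nearest pair of top edges, running from z = 0 to the bottom of the top. Four apron rails, 60 mm thick and 120 mm tall, run between adjacent legs with their top edges flush with the underside of the top and their outer faces flush with the legs' outer faces.

B is an I-beam lying along x, 2162 mm long. Overall section height 588 mm. Two flanges 252 mm wide (y) and 20 mm thick, one on the floor and one at the top; a web 10 mm thick runs between them, centred on the flange width.

C is an open bookshelf. Two side panels, each 25 mm thick, 303 mm deep and 1679 mm tall, stand 672 mm apart (outside-to-outside). Between them sit 6 shelves, each 29 mm thick and 303 mm deep, spanning the full gap between the sides. The bottom shelf rests on the floor (its underside at z = 0) and the clear gap between one shelf's top and the next shelf's underside is 272 mm.

The I-beam is on the floor beside the table on its −x side. The bookshelf is on top of the table.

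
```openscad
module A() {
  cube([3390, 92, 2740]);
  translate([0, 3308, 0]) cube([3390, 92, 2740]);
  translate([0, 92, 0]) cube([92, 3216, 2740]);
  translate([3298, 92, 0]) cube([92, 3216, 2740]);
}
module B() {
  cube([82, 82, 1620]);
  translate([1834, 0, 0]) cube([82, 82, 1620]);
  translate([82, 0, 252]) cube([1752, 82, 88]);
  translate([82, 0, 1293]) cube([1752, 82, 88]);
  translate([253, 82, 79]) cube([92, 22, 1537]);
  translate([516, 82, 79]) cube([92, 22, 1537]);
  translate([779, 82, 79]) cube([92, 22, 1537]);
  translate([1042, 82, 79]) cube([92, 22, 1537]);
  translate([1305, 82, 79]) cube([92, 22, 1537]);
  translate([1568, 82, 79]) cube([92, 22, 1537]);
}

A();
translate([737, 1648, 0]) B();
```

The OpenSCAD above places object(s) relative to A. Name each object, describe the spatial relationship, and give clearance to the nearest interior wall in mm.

Clearances: x = 645, y = 1556; minimum 645 mm.

A is a house frame. B is a fence section. The fence section sits inside the house frame, centred. The clearance to the nearest interior wall is 645 mm.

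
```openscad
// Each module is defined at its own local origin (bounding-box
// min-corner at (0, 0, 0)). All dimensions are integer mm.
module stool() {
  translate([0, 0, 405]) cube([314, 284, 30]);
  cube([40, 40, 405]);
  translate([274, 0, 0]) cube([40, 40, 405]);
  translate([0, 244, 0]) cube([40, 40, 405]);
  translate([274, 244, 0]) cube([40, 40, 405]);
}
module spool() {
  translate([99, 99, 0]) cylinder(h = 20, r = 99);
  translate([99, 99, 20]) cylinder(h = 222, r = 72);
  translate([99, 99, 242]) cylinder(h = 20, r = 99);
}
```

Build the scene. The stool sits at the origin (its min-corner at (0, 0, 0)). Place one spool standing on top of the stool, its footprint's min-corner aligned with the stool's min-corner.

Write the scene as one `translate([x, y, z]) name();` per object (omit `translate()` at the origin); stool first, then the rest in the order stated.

stool();
translate([0, 0, 435]) spool();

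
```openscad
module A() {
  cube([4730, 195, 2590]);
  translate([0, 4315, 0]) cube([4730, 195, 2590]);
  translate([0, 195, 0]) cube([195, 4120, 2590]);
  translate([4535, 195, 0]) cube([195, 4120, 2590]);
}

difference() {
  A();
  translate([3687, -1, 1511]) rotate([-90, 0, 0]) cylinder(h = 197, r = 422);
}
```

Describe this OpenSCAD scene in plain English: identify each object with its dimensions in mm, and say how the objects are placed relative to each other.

A is a box-shaped house frame (walls only): outside footprint 4730×4510 mm, wall height 2590 mm, wall thickness 195 mm. The two y-facing walls run the full x-width; the two x-facing walls fit between the inner faces of the y-facing walls.

The house frame has a circular hole of radius 422 mm through its front wall, centred at (x = 3687, z = 1511).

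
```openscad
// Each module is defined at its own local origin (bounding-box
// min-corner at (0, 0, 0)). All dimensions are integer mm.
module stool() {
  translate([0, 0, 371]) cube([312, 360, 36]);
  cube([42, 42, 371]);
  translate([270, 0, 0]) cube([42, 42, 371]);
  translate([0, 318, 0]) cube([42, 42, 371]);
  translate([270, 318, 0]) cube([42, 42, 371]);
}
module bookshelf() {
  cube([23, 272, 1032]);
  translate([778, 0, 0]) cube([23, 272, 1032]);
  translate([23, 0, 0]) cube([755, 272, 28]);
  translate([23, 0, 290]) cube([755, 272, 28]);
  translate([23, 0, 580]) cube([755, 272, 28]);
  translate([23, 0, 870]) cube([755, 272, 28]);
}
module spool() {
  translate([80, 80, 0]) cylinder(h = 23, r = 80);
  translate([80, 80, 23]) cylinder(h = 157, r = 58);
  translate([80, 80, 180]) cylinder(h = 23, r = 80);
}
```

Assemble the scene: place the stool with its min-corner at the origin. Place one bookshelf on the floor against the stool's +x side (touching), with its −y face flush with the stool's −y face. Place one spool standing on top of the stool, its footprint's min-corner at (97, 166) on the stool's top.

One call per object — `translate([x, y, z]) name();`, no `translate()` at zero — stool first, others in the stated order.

stool();
translate([312, 0, 0]) bookshelf();
translate([97, 166, 407]) spool();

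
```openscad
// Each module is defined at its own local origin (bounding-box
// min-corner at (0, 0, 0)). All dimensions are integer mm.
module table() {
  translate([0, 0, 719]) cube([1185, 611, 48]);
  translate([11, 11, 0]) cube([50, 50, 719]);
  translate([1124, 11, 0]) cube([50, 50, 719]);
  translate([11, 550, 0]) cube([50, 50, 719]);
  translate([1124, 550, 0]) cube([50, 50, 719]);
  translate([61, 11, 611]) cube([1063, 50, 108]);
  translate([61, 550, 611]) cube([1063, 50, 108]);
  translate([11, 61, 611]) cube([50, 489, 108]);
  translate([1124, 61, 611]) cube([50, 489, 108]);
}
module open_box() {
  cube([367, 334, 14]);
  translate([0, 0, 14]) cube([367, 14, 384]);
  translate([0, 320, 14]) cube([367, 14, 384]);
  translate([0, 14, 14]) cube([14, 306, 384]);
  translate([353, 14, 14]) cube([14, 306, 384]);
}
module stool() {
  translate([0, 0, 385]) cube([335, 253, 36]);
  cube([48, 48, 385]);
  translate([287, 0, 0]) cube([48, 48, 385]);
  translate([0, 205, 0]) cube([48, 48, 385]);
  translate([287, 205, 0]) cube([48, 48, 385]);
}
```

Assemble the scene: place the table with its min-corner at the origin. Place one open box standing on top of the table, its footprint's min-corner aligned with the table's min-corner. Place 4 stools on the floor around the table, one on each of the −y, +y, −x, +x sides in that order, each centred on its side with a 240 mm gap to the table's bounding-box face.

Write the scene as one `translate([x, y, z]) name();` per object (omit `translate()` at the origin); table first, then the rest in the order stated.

table();
translate([0, 0, 767]) open_box();
translate([425, -493, 0]) stool();
translate([425, 851, 0]) stool();
translate([-575, 179, 0]) stool();
translate([1425, 179, 0]) stool();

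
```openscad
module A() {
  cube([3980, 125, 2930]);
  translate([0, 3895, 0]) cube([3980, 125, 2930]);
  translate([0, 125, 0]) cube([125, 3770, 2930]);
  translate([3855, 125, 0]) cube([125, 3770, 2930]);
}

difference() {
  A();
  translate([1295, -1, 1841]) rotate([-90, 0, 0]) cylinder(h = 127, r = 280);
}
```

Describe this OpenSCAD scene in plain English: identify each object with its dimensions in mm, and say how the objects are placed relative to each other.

A is a box-shaped house frame (walls only): outside footprint 3980×4020 mm, wall height 2930 mm, wall thickness 125 mm. The two y-facing walls run the full x-width; the two x-facing walls fit between the inner faces of the y-facing walls.

The house frame has a circular hole of radius 280 mm through its front wall, centred at (x = 1295, z = 1841).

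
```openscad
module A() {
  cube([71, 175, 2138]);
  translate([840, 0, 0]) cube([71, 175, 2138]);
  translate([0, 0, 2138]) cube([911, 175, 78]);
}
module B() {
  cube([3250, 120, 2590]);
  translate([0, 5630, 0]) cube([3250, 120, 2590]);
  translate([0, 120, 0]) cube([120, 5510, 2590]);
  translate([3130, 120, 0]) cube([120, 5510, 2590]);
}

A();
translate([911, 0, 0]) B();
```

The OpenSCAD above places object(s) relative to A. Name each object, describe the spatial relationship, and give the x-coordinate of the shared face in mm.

The door frame's +x face and the house frame's −x face are both at x = 911 mm.

A is a door frame. B is a house frame. The house frame is against the door frame's +x side, with their −y faces flush. The x-coordinate of the shared face is 911 mm.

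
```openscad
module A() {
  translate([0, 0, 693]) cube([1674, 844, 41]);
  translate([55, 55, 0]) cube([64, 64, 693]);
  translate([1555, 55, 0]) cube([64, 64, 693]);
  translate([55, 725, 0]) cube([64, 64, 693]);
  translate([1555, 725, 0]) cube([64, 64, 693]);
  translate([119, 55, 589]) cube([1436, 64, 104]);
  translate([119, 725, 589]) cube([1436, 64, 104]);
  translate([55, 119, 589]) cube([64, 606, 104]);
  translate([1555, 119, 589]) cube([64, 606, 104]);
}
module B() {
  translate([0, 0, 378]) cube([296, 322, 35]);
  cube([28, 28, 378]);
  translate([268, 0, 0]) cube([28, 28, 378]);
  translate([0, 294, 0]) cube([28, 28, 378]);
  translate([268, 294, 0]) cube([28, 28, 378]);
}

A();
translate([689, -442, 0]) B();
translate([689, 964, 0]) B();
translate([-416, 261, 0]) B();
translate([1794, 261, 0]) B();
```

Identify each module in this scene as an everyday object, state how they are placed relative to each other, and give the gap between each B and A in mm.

Each stool's nearest face is 120 mm from the table's bounding box.

A is a table. B is a stool. Four stools sit around the table at the −y, +y, −x, +x sides. The gap between each stool and the table is 120 mm.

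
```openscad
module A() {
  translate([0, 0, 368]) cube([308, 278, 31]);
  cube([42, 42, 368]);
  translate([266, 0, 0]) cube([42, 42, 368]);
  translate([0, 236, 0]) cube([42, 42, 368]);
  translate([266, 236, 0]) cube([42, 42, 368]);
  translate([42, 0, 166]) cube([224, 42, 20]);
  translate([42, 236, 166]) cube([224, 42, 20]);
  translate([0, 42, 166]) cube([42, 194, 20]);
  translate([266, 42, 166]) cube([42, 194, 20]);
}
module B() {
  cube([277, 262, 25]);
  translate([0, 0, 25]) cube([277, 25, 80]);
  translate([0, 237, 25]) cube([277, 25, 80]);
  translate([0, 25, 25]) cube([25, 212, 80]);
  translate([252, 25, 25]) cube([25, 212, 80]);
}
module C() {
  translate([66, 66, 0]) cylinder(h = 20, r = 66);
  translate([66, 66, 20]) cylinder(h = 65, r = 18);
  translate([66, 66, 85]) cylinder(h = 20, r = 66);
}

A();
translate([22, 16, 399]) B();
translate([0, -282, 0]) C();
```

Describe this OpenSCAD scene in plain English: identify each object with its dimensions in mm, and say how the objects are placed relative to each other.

A is a four-legged stool. The seat is 308×278 mm, 31 mm thick, top at z = 399 mm. It stands on four square legs, each 42×42 mm in cross-section, from z = 0 to the seat underside, each flush with a corner of the seat. Four stretchers, 42 mm wide and 20 mm tall, connect adjacent legs with their undersides at z = 166 mm, each running between the inner faces of the legs it joins and aligned with the legs' outer faces on the other axis.

B is an open storage box with external size 277×262×105 mm and wall thickness 25 mm (the base is also 25 mm thick). The base covers the whole footprint; the four walls stand on the base, with the y-facing walls full-width and the x-facing walls fitting between their inner faces.

C is a spool: two coaxial disc flanges of radius 66 mm and thickness 20 mm, joined by a core cylinder of radius 18 mm and height 65 mm. The lower flange rests on z = 0 and the three cylinders share a vertical axis.

The open box is on top of the stool. The spool is on the floor beside the stool on its −y side.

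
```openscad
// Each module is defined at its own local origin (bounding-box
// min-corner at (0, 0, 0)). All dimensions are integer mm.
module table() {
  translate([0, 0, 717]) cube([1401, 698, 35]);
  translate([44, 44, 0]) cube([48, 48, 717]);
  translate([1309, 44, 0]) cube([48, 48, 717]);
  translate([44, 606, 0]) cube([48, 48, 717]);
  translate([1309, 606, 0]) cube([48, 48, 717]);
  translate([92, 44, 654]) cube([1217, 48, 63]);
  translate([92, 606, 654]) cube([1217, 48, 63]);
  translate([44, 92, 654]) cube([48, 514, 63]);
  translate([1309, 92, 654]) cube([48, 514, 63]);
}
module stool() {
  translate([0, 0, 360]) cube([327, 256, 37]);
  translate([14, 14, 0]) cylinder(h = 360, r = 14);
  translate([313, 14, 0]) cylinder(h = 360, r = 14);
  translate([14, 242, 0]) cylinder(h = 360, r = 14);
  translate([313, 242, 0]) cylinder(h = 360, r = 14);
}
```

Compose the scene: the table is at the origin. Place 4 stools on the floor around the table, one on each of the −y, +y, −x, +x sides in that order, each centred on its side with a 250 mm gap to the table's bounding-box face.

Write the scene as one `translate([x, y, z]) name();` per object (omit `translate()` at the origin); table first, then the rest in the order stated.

table();
translate([537, -506, 0]) stool();
translate([537, 948, 0]) stool();
translate([-577, 221, 0]) stool();
translate([1651, 221, 0]) stool();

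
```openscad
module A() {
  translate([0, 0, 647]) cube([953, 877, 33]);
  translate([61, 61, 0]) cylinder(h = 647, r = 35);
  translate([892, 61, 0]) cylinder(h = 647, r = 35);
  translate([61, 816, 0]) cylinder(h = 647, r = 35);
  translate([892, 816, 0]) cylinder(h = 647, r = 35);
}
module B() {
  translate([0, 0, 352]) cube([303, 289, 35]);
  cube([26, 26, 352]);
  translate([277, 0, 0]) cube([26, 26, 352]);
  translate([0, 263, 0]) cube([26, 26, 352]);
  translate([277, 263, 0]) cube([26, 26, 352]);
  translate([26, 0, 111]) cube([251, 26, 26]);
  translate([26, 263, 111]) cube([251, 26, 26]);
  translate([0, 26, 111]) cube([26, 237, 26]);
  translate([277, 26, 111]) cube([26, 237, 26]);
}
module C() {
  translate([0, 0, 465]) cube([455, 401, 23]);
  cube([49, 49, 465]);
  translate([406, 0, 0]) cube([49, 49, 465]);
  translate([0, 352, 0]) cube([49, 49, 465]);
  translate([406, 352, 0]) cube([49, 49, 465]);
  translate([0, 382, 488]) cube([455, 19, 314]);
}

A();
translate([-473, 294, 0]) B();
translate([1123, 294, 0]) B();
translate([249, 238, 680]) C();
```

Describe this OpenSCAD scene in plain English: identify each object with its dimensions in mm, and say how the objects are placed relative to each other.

A is a table: top 953 mm (x) × 877 mm (y), 33 mm thick, upper face at z = 680 mm, on four round legs of 70 mm diameter, each leg's bounding box inset 26 mm from the nearest pair of top edges, running from z = 0 to the bottom of the top.

B is a simple wooden stool: a rectangular seat 303 mm (x) by 289 mm (y), 35 mm thick, top face at z = 387 mm, on four square legs, each 26×26 mm in cross-section. The legs rest on z = 0, each flush with a corner of the seat. Four stretchers, 26 mm wide and 26 mm tall, connect adjacent legs with their undersides at z = 111 mm, each running between the inner faces of the legs it joins and aligned with the legs' outer faces on the other axis.

C is a chair: 455×401 mm seat, 23 mm thick, top at z = 488 mm, on four 49 mm square corner legs flush with the seat edges. A 19 mm thick backrest slab spans the full seat width, extending 314 mm above the seat top, its back face flush with the seat's +y edge.

Two stools sit around the table at the −x, +x sides. The chair is on top of the table, centred.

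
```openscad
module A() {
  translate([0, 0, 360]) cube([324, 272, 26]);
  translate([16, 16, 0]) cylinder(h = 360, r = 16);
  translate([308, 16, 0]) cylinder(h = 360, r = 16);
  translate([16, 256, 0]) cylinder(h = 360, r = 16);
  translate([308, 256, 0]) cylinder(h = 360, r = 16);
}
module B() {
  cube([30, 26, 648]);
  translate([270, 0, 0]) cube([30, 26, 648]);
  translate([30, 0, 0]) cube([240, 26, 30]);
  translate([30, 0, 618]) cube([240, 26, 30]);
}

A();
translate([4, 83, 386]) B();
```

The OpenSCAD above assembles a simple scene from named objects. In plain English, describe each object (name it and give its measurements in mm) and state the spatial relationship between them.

A is a four-legged stool. The seat is 324×272 mm, 26 mm thick, top at z = 386 mm. It stands on four round legs, each 32 mm in diameter, from z = 0 to the seat underside, each leg's axis is inset half a diameter from the nearest pair of seat edges (so the leg's bounding box is flush with the corner).

B is a rectangular picture frame lying in the x–z plane (depth along y). The opening is 240 mm wide (x) by 588 mm tall (z), surrounded by a border 30 mm wide on all four sides. The frame is 26 mm deep and is made of two full-height vertical stiles with two horizontal rails fitted between them.

The picture frame is on top of the stool.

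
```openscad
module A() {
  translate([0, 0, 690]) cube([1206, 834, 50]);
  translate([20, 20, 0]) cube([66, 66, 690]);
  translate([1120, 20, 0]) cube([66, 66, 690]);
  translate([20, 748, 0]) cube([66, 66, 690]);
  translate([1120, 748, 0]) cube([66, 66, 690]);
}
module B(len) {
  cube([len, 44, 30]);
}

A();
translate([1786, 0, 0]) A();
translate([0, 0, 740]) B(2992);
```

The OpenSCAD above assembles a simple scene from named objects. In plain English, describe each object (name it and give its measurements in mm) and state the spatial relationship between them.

A is a table with a 1206×834 mm rectangular top, 50 mm thick, top surface at z = 740 mm, supported by four 66×66 mm square legs, each inset 20 mm from the nearest pair of top edges, running from the floor.

B is a rectangular beam 2992 mm long (x), 44 mm deep (y), 30 mm thick (z).

The beam spans the tops of two tables placed 580 mm apart, resting at z = 740 mm.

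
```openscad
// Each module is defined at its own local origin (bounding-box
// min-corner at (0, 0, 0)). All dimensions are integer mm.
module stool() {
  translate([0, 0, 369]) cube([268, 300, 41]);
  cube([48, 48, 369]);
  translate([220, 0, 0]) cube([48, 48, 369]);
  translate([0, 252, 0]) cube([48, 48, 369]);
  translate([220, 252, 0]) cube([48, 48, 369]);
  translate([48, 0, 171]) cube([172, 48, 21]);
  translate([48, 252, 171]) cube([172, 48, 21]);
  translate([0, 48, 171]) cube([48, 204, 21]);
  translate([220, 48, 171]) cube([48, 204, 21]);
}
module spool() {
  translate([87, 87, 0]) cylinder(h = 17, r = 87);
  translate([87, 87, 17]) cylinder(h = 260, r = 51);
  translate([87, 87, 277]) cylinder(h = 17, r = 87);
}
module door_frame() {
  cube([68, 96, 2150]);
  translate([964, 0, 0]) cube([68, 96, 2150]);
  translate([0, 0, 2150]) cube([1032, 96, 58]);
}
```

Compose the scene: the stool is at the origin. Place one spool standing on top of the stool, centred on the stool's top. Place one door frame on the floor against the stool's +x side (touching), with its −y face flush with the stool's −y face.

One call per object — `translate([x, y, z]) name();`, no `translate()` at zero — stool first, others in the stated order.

stool();
translate([47, 63, 410]) spool();
translate([268, 0, 0]) door_frame();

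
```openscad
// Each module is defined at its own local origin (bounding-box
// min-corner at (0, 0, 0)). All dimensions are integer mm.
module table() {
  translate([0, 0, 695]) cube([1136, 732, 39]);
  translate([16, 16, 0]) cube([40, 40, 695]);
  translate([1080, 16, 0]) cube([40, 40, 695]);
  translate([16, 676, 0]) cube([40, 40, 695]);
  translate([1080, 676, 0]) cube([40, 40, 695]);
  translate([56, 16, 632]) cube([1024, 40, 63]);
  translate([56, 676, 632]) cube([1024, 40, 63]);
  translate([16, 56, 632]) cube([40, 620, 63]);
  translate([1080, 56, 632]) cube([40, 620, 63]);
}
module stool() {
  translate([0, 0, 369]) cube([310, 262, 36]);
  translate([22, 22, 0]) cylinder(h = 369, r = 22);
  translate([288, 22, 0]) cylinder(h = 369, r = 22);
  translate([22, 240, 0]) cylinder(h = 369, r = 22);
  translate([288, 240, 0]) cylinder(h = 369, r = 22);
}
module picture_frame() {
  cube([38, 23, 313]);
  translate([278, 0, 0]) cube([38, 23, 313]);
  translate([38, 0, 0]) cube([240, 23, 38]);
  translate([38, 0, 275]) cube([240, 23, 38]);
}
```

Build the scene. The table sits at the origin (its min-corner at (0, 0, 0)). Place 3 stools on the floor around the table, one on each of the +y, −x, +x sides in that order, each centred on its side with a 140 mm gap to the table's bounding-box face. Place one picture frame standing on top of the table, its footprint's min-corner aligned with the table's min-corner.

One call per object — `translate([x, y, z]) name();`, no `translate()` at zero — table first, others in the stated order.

table();
translate([413, 872, 0]) stool();
translate([-450, 235, 0]) stool();
translate([1276, 235, 0]) stool();
translate([0, 0, 734]) picture_frame();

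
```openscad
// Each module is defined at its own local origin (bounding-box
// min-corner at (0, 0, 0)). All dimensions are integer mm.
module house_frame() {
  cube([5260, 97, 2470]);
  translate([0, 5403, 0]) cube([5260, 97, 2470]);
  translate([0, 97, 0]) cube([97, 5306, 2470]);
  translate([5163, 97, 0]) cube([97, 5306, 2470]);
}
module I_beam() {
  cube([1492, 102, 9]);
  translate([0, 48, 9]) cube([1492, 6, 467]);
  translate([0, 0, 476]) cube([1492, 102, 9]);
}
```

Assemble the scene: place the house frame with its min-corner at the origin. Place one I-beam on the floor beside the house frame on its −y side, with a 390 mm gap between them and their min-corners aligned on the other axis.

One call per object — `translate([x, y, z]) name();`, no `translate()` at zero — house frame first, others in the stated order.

house_frame();
translate([0, -492, 0]) I_beam();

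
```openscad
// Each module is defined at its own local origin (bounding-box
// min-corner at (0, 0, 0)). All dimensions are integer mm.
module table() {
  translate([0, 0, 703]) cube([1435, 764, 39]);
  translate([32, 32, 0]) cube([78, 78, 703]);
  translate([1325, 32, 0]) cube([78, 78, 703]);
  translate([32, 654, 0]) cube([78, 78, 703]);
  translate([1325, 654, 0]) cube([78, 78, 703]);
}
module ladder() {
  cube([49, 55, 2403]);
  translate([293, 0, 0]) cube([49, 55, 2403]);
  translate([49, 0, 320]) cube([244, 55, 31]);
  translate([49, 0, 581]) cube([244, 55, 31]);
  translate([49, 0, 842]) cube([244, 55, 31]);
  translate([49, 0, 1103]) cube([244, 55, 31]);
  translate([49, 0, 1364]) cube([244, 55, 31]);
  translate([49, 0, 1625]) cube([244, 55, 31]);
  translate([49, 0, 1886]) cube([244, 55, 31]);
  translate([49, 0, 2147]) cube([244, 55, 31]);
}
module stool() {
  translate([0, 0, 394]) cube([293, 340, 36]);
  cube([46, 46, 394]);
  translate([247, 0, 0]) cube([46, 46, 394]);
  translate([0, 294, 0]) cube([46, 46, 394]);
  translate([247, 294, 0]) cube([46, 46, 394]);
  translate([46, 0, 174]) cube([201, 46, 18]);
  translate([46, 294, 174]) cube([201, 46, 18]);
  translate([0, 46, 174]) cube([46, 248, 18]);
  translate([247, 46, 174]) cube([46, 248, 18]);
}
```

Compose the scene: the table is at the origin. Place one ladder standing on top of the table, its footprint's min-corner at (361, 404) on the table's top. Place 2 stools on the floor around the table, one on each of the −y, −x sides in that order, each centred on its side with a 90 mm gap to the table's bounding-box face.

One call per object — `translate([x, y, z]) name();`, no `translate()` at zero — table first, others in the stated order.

table();
translate([361, 404, 742]) ladder();
translate([571, -430, 0]) stool();
translate([-383, 212, 0]) stool();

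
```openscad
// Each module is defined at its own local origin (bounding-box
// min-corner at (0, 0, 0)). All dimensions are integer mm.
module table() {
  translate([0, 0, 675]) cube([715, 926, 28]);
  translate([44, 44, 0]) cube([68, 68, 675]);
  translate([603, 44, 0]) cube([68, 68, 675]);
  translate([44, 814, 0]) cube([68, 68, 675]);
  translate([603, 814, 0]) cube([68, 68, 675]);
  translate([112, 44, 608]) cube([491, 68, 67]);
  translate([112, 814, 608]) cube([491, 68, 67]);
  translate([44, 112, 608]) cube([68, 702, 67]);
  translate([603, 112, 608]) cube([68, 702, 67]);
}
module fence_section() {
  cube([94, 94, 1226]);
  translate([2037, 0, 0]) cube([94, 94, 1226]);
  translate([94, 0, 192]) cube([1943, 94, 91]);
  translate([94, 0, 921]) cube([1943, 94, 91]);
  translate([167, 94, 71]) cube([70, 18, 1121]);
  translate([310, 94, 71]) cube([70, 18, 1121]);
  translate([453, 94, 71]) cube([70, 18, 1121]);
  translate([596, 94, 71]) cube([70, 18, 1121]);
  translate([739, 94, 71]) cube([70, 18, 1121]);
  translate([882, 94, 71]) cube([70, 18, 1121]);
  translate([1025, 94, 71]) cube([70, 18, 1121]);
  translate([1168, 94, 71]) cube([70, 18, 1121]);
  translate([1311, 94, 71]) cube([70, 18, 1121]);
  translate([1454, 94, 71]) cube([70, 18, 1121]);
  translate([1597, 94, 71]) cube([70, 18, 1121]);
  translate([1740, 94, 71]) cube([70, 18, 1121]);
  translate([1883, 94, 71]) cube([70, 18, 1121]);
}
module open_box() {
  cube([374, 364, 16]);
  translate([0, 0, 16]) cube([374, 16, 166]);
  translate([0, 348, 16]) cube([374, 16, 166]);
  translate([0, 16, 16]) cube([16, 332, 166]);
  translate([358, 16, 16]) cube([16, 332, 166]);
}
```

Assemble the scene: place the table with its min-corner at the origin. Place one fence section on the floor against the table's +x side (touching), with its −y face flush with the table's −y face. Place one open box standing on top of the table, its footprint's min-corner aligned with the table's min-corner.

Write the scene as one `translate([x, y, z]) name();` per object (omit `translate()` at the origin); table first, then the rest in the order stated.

table();
translate([715, 0, 0]) fence_section();
translate([0, 0, 703]) open_box();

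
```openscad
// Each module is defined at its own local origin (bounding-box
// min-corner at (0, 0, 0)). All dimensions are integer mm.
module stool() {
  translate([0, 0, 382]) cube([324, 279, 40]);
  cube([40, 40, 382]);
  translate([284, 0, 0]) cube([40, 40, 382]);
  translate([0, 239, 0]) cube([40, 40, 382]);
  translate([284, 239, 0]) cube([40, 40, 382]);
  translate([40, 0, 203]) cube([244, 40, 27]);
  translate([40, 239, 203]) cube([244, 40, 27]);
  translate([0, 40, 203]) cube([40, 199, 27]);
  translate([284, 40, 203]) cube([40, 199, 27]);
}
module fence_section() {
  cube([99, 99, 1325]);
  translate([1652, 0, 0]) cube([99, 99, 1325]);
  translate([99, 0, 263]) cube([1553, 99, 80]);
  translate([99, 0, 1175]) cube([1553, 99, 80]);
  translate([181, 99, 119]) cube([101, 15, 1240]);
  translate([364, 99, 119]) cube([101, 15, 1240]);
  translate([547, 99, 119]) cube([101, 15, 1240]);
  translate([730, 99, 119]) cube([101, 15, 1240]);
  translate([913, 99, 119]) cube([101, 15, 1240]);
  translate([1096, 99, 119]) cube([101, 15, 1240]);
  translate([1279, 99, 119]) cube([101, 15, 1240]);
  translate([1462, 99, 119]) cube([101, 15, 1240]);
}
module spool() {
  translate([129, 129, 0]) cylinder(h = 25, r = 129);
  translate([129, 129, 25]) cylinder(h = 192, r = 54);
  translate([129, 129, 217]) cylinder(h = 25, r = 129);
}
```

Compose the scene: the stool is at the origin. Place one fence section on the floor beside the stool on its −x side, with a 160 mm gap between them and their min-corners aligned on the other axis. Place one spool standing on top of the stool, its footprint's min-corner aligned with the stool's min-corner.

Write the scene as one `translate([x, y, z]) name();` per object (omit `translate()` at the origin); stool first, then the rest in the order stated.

stool();
translate([-1911, 0, 0]) fence_section();
translate([0, 0, 422]) spool();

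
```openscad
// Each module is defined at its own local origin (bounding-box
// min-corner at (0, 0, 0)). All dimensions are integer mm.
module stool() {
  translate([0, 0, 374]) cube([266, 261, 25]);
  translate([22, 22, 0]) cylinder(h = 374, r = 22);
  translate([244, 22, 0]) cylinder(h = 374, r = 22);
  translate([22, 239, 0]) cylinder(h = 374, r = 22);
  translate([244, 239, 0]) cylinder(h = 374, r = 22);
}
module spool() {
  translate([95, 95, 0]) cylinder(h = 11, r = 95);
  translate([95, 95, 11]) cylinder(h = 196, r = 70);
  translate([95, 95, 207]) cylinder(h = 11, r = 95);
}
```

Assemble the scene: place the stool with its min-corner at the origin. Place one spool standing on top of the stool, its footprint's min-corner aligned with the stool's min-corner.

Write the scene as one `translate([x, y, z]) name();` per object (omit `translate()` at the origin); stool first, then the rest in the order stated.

stool();
translate([0, 0, 399]) spool();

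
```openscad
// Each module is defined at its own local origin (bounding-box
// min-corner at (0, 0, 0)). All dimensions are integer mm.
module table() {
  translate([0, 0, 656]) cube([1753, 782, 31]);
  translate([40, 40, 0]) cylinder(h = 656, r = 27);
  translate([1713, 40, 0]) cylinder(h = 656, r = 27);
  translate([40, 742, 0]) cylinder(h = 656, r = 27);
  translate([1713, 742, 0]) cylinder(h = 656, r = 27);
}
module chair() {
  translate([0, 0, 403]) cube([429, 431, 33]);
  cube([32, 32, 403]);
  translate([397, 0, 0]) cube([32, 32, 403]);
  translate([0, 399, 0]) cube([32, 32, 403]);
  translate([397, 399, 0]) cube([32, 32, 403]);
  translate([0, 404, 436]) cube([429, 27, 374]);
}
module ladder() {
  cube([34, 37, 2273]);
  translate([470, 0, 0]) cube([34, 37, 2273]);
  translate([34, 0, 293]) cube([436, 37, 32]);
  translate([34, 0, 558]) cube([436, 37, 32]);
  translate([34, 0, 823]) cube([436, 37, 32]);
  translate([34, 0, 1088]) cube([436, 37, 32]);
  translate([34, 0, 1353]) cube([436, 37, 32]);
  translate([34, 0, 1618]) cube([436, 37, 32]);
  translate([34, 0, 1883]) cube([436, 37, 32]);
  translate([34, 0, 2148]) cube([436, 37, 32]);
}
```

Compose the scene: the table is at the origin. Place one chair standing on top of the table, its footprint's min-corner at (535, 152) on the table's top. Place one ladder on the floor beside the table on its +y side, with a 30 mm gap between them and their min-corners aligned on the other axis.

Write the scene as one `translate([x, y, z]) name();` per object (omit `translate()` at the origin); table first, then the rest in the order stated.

table();
translate([535, 152, 687]) chair();
translate([0, 812, 0]) ladder();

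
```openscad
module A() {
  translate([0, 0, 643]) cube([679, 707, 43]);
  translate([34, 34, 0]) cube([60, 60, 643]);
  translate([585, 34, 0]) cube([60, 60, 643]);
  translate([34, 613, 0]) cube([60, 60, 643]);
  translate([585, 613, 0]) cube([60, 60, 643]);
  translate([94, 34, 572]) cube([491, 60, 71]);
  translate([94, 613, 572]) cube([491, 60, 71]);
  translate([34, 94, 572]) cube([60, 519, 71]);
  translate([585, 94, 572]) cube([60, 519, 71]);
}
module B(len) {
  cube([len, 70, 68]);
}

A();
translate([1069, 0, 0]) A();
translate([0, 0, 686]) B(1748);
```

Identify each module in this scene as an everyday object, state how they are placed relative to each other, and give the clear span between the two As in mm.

A is a table. B is a beam. A beam spans the tops of two tables. The clear span between the two tables is 390 mm.

Second table starts at x = 1069; first ends at x = 679; clear span = 1069 − 679 = 390 mm.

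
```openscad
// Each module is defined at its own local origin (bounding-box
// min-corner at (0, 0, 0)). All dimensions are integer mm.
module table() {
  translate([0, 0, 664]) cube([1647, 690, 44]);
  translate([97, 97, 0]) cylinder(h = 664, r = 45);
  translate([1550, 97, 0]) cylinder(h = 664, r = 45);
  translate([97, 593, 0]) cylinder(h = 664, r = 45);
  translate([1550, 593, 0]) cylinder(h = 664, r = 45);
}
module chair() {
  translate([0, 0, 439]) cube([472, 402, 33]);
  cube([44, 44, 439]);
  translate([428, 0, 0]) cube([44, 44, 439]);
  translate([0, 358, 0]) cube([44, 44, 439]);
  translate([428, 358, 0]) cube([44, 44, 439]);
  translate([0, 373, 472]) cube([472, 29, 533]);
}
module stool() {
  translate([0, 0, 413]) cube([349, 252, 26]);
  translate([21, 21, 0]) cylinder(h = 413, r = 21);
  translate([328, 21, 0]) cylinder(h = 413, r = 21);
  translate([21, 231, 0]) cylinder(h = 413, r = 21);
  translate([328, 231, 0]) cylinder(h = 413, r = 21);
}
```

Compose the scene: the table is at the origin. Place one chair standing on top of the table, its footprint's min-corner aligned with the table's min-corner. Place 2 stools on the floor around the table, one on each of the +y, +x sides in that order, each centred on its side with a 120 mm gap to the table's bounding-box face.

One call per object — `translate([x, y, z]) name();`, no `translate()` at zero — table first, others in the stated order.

table();
translate([0, 0, 708]) chair();
translate([649, 810, 0]) stool();
translate([1767, 219, 0]) stool();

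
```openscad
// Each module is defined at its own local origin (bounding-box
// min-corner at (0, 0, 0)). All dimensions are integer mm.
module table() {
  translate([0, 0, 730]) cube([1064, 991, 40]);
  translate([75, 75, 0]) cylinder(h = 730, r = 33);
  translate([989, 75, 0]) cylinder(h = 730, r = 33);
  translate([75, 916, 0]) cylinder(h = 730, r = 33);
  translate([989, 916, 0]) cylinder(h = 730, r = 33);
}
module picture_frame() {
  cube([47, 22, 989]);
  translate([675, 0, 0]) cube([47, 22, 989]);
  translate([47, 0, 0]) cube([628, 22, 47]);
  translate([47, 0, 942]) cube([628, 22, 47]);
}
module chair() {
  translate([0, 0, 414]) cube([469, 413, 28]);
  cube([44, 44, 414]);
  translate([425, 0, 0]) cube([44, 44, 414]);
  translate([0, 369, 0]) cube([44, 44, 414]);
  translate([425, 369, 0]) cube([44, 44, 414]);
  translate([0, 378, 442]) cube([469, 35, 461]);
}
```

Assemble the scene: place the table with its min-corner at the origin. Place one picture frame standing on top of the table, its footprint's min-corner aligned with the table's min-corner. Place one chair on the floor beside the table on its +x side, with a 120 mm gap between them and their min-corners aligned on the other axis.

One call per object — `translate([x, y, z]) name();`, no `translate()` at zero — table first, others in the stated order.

table();
translate([0, 0, 770]) picture_frame();
translate([1184, 0, 0]) chair();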